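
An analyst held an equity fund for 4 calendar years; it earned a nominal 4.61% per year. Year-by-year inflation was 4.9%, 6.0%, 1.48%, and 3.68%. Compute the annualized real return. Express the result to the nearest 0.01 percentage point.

Cumulative inflation factor: 1.049 × 1.060 × 1.0148 × 1.0368 ≈ 1.16992.
Nominal growth factor: 1.19755. Real growth factor = 1.19755 / 1.16992 ≈ 1.02361.
Annualized: 1.02361^(1/4) − 1 ≈ 0.00585.

0.59%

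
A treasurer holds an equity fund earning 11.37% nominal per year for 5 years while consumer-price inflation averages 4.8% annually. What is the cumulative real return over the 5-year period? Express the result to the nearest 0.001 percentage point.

35.530%

The annual real rate is (1+11.37%)/(1+4.8%) − 1 = 6.2691%.
Compounded over 5 years: (1 + 0.062691)^5 − 1 ≈ 0.35530.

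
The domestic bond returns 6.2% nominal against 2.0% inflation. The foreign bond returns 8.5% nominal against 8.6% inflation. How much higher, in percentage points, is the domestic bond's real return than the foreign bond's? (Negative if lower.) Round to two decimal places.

The domestic bond real return: 1.062/1.020 − 1 = 4.118%.
The foreign bond real return: 1.085/1.086 − 1 = -0.092%.
Difference: 4.118 − (-0.092) = 4.210 pp.

4.21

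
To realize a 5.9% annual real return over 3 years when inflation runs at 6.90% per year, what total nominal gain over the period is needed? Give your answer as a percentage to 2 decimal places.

Required annual nominal rate: (1+5.9%)(1+6.90%) − 1 = 13.2071%.
Cumulative over 3 years: (1 + 0.132071)^3 − 1 ≈ 0.45084.

45.08%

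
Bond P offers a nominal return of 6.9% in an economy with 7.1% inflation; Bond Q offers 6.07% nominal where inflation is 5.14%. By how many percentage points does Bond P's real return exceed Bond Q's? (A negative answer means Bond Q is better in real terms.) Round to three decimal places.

-1.071

Bond P real return: 1.069/1.071 − 1 = -0.1867%.
Bond Q real return: 1.0607/1.0514 − 1 = 0.8845%.
Difference: -0.1867 − 0.8845 = -1.0712 pp.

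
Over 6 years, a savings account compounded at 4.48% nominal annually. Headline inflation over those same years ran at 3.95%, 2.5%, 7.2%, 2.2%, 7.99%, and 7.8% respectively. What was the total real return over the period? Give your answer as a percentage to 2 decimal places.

-4.28%

Cumulative inflation factor: 1.0395 × 1.025 × 1.072 × 1.022 × 1.0799 × 1.078 ≈ 1.35893.
Nominal growth factor: 1.30077. Real growth factor = 1.30077 / 1.35893 ≈ 0.95720.
Total real return ≈ -4.2800%.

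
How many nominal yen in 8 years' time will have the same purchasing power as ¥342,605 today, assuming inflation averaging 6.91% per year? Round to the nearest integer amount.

Cumulative price-level factor: (1+6.91%)^8 ≈ 1.7066585326.
The nominal amount required is ¥342,605 scaled up by that factor.

¥584,710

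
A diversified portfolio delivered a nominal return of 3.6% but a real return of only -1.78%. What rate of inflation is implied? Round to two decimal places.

5.48%

From (1+r_nom) = (1+r_real)(1+π), we get 1+π = (1 + 3.6%)/(1 − 1.78%) = 1.036/0.9822 ≈ 1.05477.
So π ≈ 5.4775%.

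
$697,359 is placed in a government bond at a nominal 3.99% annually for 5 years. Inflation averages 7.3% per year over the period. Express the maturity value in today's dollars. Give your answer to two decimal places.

$596,232.56

Nominal value at maturity: $697,359 × (1 + 3.99%)^5 ≈ $848,036.02.
Price-level factor over 5 years: (1 + 7.3%)^5 ≈ 1.4223242343.
Dividing the nominal maturity value by the price-level factor gives the value in today's money.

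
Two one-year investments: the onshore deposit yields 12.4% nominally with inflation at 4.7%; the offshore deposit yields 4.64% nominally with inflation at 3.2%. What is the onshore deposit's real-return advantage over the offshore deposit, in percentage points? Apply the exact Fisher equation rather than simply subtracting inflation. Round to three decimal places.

5.959

The onshore deposit real return: 1.124/1.047 − 1 = 7.3543%.
The offshore deposit real return: 1.0464/1.032 − 1 = 1.3953%.
Difference: 7.3543 − 1.3953 = 5.9590 pp.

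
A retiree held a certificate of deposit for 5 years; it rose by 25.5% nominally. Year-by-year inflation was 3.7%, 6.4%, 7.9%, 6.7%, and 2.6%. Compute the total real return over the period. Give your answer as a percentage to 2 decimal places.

Cumulative inflation factor: 1.037 × 1.064 × 1.079 × 1.067 × 1.026 ≈ 1.30333.
Nominal growth factor: 1.25500. Real growth factor = 1.25500 / 1.30333 ≈ 0.96292.
Total real return ≈ -3.7080%.

-3.71%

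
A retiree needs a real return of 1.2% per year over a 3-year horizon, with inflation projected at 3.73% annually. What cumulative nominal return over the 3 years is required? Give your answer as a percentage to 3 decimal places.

Required annual nominal rate: (1+1.2%)(1+3.73%) − 1 = 4.97476%.
Cumulative over 3 years: (1 + 0.0497476)^3 − 1 ≈ 0.15679.

15.679%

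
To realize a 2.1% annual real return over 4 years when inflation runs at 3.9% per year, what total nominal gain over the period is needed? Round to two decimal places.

Required annual nominal rate: (1+2.1%)(1+3.9%) − 1 = 6.0819%.
Cumulative over 4 years: (1 + 0.060819)^4 − 1 ≈ 0.26638.

26.64%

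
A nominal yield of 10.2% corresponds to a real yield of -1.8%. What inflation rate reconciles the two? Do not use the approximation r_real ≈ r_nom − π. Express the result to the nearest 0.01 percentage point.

From (1+r_nom) = (1+r_real)(1+π), we get 1+π = (1 + 10.2%)/(1 − 1.8%) = 1.102/0.982 ≈ 1.12220.
So π ≈ 12.2200%.

12.22%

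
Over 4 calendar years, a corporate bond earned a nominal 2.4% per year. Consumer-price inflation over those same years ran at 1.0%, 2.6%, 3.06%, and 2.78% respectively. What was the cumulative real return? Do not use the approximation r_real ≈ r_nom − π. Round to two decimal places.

0.17%

Cumulative inflation factor: 1.010 × 1.026 × 1.0306 × 1.0278 ≈ 1.09766.
Nominal growth factor: 1.09951. Real growth factor = 1.09951 / 1.09766 ≈ 1.00169.
Total real return ≈ 0.1688%.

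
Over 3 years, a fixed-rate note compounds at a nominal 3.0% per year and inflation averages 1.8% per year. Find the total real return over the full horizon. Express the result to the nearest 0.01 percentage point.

The annual real rate is (1+3.0%)/(1+1.8%) − 1 = 1.1788%.
Compounded over 3 years: (1 + 0.011788)^3 − 1 ≈ 0.03578.

3.58%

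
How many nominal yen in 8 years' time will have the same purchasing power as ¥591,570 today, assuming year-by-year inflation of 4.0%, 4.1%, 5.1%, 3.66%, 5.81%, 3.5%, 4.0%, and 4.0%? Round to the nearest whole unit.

Cumulative price-level factor: 1.040 × 1.041 × 1.051 × 1.0366 × 1.0581 × 1.035 × 1.040 × 1.040 ≈ 1.3971136382.
Multiplying ¥591,570 by the price-level factor gives the future nominal sum.

¥826,491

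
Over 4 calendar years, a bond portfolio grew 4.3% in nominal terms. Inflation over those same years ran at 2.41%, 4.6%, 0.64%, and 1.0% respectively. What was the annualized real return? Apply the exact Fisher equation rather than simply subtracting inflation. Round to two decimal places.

-1.07%

Cumulative inflation factor: 1.0241 × 1.046 × 1.0064 × 1.010 ≈ 1.08884.
Nominal growth factor: 1.04300. Real growth factor = 1.04300 / 1.08884 ≈ 0.95790.
Annualized: 0.95790^(1/4) − 1 ≈ -0.01070.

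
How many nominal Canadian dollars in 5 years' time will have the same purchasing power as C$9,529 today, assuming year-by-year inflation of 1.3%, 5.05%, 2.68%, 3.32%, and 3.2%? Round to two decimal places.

C$11,102.04

Cumulative price-level factor: 1.013 × 1.0505 × 1.0268 × 1.0332 × 1.032 ≈ 1.1650792214.
The nominal amount required is C$9,529 scaled up by that factor.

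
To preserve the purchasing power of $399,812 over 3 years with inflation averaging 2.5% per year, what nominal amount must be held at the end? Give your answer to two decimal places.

$430,553.79

Cumulative price-level factor: (1+2.5%)^3 = 1.076890625.
Multiplying $399,812 by the price-level factor gives the future nominal sum.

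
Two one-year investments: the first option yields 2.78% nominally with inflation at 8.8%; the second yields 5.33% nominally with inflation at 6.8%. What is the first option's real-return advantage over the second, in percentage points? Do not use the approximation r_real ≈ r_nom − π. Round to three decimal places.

The first option real return: 1.0278/1.088 − 1 = -5.5331%.
The second real return: 1.0533/1.068 − 1 = -1.3764%.
Difference: -5.5331 − (-1.3764) = -4.1567 pp.

-4.157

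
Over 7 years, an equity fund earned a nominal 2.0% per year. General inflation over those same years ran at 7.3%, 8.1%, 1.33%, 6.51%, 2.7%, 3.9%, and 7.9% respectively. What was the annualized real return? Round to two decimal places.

Cumulative inflation factor: 1.073 × 1.081 × 1.0133 × 1.0651 × 1.027 × 1.039 × 1.079 ≈ 1.44132.
Nominal growth factor: 1.14869. Real growth factor = 1.14869 / 1.44132 ≈ 0.79697.
Annualized: 0.79697^(1/7) − 1 ≈ -0.03190.

-3.19%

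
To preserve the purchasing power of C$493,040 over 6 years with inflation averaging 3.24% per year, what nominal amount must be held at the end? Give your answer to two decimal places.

Cumulative price-level factor: (1+3.24%)^6 ≈ 1.2108433898.
Multiplying C$493,040 by the price-level factor gives the future nominal sum.

C$596,994.22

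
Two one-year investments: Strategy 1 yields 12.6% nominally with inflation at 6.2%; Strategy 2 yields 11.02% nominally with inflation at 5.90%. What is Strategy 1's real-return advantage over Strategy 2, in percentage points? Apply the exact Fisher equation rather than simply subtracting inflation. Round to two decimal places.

1.19

Strategy 1 real return: 1.126/1.062 − 1 = 6.026%.
Strategy 2 real return: 1.1102/1.0590 − 1 = 4.835%.
Difference: 6.026 − 4.835 = 1.191 pp.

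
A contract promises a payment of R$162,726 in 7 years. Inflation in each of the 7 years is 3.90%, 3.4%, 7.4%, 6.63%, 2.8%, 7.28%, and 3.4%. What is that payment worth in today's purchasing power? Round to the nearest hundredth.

Price-level factor over 7 years: 1.0390 × 1.034 × 1.074 × 1.0663 × 1.028 × 1.0728 × 1.034 ≈ 1.4029823101.
Purchasing power today: R$162,726 divided by that factor.

R$115,985.78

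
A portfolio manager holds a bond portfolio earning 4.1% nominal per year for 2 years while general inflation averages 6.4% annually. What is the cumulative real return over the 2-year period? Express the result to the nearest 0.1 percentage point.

-4.3%

The annual real rate is (1+4.1%)/(1+6.4%) − 1 = -2.1617%.
Compounded over 2 years: (1 + -0.021617)^2 − 1 ≈ -0.04277.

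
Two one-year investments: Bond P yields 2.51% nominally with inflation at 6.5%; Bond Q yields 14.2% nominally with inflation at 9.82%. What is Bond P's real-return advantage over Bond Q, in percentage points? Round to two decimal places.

-7.73

Bond P real return: 1.0251/1.065 − 1 = -3.746%.
Bond Q real return: 1.142/1.0982 − 1 = 3.988%.
Difference: -3.746 − 3.988 = -7.734 pp.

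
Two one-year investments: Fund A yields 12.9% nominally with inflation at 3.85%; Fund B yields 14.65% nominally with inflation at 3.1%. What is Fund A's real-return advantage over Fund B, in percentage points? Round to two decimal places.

Fund A real return: 1.129/1.0385 − 1 = 8.714%.
Fund B real return: 1.1465/1.031 − 1 = 11.203%.
Difference: 8.714 − 11.203 = -2.489 pp.

-2.49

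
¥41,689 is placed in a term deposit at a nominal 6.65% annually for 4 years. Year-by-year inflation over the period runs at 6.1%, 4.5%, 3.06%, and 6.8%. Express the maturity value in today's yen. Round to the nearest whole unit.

Nominal value at maturity: ¥41,689 × (1 + 6.65%)^4 ≈ ¥53,934.
Price-level factor over 4 years: 1.061 × 1.045 × 1.0306 × 1.068 ≈ 1.2203743336.
Dividing the nominal maturity value by the price-level factor gives the value in today's money.

¥44,195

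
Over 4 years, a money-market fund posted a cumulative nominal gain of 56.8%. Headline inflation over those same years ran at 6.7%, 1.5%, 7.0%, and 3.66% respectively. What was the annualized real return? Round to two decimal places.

6.89%

Cumulative inflation factor: 1.067 × 1.015 × 1.070 × 1.0366 ≈ 1.20123.
Nominal growth factor: 1.56800. Real growth factor = 1.56800 / 1.20123 ≈ 1.30533.
Annualized: 1.30533^(1/4) − 1 ≈ 0.06888.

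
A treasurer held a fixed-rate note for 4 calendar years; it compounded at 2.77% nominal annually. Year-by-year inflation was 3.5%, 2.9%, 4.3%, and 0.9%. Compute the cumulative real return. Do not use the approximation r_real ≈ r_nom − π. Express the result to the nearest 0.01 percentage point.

Cumulative inflation factor: 1.035 × 1.029 × 1.043 × 1.009 ≈ 1.12081.
Nominal growth factor: 1.11549. Real growth factor = 1.11549 / 1.12081 ≈ 0.99525.
Total real return ≈ -0.4745%.

-0.47%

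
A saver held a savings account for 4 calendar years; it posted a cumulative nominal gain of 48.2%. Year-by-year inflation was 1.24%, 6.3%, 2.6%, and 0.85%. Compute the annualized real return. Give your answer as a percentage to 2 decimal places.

7.41%

Cumulative inflation factor: 1.0124 × 1.063 × 1.026 × 1.0085 ≈ 1.11355.
Nominal growth factor: 1.48200. Real growth factor = 1.48200 / 1.11355 ≈ 1.33088.
Annualized: 1.33088^(1/4) − 1 ≈ 0.07408.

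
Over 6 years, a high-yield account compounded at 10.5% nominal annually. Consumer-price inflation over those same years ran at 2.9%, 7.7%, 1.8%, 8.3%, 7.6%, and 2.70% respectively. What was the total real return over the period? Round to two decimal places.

34.83%

Cumulative inflation factor: 1.029 × 1.077 × 1.018 × 1.083 × 1.076 × 1.0270 ≈ 1.35017.
Nominal growth factor: 1.82043. Real growth factor = 1.82043 / 1.35017 ≈ 1.34829.
Total real return ≈ 34.8291%.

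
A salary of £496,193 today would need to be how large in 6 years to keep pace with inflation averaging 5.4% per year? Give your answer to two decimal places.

Cumulative price-level factor: (1+5.4%)^6 ≈ 1.3710196056.
The nominal amount required is £496,193 scaled up by that factor.

£680,290.33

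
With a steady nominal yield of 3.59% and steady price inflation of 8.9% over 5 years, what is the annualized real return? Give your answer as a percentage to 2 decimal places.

-4.88%

With constant rates the annual real return is the same each year: (1+3.59%)/(1+8.9%) − 1 = -0.04876.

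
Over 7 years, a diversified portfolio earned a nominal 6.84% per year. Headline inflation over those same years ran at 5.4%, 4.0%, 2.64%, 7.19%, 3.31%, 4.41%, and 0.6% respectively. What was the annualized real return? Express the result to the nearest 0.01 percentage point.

Cumulative inflation factor: 1.054 × 1.040 × 1.0264 × 1.0719 × 1.0331 × 1.0441 × 1.006 ≈ 1.30866.
Nominal growth factor: 1.58905. Real growth factor = 1.58905 / 1.30866 ≈ 1.21425.
Annualized: 1.21425^(1/7) − 1 ≈ 0.02812.

2.81%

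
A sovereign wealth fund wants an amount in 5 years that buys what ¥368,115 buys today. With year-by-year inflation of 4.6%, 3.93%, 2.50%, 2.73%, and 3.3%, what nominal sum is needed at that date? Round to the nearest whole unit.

¥435,289

Cumulative price-level factor: 1.046 × 1.0393 × 1.0250 × 1.0273 × 1.033 ≈ 1.1824807702.
Multiplying ¥368,115 by the price-level factor gives the future nominal sum.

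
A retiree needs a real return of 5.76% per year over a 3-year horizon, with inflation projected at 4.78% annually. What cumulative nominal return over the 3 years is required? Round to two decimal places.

Required annual nominal rate: (1+5.76%)(1+4.78%) − 1 = 10.815328%.
Cumulative over 3 years: (1 + 0.10815328)^3 − 1 ≈ 0.36082.

36.08%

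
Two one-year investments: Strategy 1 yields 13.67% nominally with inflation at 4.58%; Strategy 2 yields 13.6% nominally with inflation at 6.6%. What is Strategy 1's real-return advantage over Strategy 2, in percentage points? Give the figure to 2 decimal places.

Strategy 1 real return: 1.1367/1.0458 − 1 = 8.692%.
Strategy 2 real return: 1.136/1.066 − 1 = 6.567%.
Difference: 8.692 − 6.567 = 2.125 pp.

2.13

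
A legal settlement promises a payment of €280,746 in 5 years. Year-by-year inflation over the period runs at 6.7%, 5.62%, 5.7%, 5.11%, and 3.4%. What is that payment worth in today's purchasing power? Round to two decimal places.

Price-level factor over 5 years: 1.067 × 1.0562 × 1.057 × 1.0511 × 1.034 ≈ 1.2946433495.
Purchasing power today: €280,746 divided by that factor.

€216,852.00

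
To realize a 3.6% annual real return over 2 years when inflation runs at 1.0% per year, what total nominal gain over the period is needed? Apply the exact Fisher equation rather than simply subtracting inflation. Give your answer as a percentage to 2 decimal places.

Required annual nominal rate: (1+3.6%)(1+1.0%) − 1 = 4.636%.
Cumulative over 2 years: (1 + 0.04636)^2 − 1 ≈ 0.09487.

9.49%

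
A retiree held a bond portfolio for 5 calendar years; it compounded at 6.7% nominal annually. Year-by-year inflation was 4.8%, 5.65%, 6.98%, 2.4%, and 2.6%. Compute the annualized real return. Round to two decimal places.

Cumulative inflation factor: 1.048 × 1.0565 × 1.0698 × 1.024 × 1.026 ≈ 1.24446.
Nominal growth factor: 1.38300. Real growth factor = 1.38300 / 1.24446 ≈ 1.11133.
Annualized: 1.11133^(1/5) − 1 ≈ 0.02134.

2.13%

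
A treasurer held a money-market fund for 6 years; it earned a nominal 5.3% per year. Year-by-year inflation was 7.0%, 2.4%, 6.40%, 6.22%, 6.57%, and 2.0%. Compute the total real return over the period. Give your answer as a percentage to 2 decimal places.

Cumulative inflation factor: 1.070 × 1.024 × 1.0640 × 1.0622 × 1.0657 × 1.020 ≈ 1.34607.
Nominal growth factor: 1.36323. Real growth factor = 1.36323 / 1.34607 ≈ 1.01275.
Total real return ≈ 1.2753%.

1.28%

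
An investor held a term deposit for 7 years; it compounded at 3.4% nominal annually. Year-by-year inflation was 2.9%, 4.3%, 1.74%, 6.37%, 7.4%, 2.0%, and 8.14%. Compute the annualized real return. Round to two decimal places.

-1.21%

Cumulative inflation factor: 1.029 × 1.043 × 1.0174 × 1.0637 × 1.074 × 1.020 × 1.0814 ≈ 1.37595.
Nominal growth factor: 1.26370. Real growth factor = 1.26370 / 1.37595 ≈ 0.91842.
Annualized: 0.91842^(1/7) − 1 ≈ -0.01208.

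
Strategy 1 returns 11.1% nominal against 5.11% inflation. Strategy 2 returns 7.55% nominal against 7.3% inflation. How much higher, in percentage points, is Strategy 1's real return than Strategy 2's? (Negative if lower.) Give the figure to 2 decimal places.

Strategy 1 real return: 1.111/1.0511 − 1 = 5.699%.
Strategy 2 real return: 1.0755/1.073 − 1 = 0.233%.
Difference: 5.699 − 0.233 = 5.466 pp.

5.47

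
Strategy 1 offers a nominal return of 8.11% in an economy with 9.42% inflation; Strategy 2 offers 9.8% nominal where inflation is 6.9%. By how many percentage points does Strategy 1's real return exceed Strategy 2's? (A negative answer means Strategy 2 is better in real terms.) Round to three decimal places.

Strategy 1 real return: 1.0811/1.0942 − 1 = -1.1972%.
Strategy 2 real return: 1.098/1.069 − 1 = 2.7128%.
Difference: -1.1972 − 2.7128 = -3.9100 pp.

-3.910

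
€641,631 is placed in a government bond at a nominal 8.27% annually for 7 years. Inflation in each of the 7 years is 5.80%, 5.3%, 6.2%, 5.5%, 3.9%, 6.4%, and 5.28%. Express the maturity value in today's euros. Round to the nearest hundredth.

€770,279.30

Nominal value at maturity: €641,631 × (1 + 8.27%)^7 ≈ €1,119,031.46.
Price-level factor over 7 years: 1.0580 × 1.053 × 1.062 × 1.055 × 1.039 × 1.064 × 1.0528 ≈ 1.4527606472.
Dividing the nominal maturity value by the price-level factor gives the value in today's money.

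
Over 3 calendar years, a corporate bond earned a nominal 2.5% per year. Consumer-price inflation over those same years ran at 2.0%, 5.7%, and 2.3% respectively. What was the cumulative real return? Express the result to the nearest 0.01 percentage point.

Cumulative inflation factor: 1.020 × 1.057 × 1.023 ≈ 1.10294.
Nominal growth factor: 1.07689. Real growth factor = 1.07689 / 1.10294 ≈ 0.97638.
Total real return ≈ -2.3616%.

-2.36%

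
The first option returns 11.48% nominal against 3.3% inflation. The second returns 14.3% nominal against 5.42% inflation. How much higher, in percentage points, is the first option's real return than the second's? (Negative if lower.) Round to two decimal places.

-0.50

The first option real return: 1.1148/1.033 − 1 = 7.919%.
The second real return: 1.143/1.0542 − 1 = 8.423%.
Difference: 7.919 − 8.423 = -0.504 pp.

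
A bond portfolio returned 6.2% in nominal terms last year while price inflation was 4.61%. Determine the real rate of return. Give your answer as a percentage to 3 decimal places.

1.520%

Real return via the Fisher equation: (1 + 6.2%)/(1 + 4.61%) − 1 = 1.062/1.0461 − 1 ≈ 0.01520.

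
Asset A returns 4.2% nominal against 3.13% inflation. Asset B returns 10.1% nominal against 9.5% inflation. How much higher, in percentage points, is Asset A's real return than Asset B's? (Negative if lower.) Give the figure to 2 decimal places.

0.49

Asset A real return: 1.042/1.0313 − 1 = 1.038%.
Asset B real return: 1.101/1.095 − 1 = 0.548%.
Difference: 1.038 − 0.548 = 0.490 pp.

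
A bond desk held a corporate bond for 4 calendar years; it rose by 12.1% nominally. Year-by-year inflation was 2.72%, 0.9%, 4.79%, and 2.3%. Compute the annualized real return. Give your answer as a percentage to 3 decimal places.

Cumulative inflation factor: 1.0272 × 1.009 × 1.0479 × 1.023 ≈ 1.11107.
Nominal growth factor: 1.12100. Real growth factor = 1.12100 / 1.11107 ≈ 1.00894.
Annualized: 1.00894^(1/4) − 1 ≈ 0.00223.

0.223%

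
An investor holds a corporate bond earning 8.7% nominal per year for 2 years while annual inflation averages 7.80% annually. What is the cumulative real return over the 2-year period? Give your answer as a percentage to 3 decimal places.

1.677%

The annual real rate is (1+8.7%)/(1+7.80%) − 1 = 0.8349%.
Compounded over 2 years: (1 + 0.008349)^2 − 1 ≈ 0.01677.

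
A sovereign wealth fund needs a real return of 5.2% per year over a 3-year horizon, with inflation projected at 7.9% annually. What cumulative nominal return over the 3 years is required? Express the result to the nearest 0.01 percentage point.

46.26%

Required annual nominal rate: (1+5.2%)(1+7.9%) − 1 = 13.5108%.
Cumulative over 3 years: (1 + 0.135108)^3 − 1 ≈ 0.46255.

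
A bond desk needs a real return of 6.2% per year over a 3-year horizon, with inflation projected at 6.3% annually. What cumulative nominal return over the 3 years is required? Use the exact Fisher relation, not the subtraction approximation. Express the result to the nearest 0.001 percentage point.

Required annual nominal rate: (1+6.2%)(1+6.3%) − 1 = 12.8906%.
Cumulative over 3 years: (1 + 0.128906)^3 − 1 ≈ 0.43871.

43.871%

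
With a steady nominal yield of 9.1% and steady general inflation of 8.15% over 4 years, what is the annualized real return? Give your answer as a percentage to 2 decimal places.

With constant rates the annual real return is the same each year: (1+9.1%)/(1+8.15%) − 1 = 0.00878.

0.88%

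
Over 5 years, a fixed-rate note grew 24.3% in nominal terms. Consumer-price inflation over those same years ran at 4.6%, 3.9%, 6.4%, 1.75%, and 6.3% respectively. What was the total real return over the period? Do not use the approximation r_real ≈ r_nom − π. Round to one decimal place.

Cumulative inflation factor: 1.046 × 1.039 × 1.064 × 1.0175 × 1.063 ≈ 1.25071.
Nominal growth factor: 1.24300. Real growth factor = 1.24300 / 1.25071 ≈ 0.99384.
Total real return ≈ -0.6164%.

-0.6%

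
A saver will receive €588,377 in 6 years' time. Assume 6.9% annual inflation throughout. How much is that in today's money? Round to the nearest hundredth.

€394,266.12

Price-level factor over 6 years: (1 + 6.9%)^6 ≈ 1.4923346789.
Purchasing power today: €588,377 divided by that factor.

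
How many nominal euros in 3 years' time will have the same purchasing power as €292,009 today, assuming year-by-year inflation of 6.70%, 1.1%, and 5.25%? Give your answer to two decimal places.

Cumulative price-level factor: 1.0670 × 1.011 × 1.0525 = 1.1353706925.
The nominal amount required is €292,009 scaled up by that factor.

€331,538.46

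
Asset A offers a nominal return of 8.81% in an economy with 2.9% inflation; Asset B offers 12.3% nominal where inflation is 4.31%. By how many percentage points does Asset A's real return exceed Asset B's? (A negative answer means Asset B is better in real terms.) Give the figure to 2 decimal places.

Asset A real return: 1.0881/1.029 − 1 = 5.743%.
Asset B real return: 1.123/1.0431 − 1 = 7.660%.
Difference: 5.743 − 7.660 = -1.917 pp.

-1.92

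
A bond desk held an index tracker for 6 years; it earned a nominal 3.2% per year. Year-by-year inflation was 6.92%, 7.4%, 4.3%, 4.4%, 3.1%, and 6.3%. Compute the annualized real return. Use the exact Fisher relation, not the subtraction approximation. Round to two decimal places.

Cumulative inflation factor: 1.0692 × 1.074 × 1.043 × 1.044 × 1.031 × 1.063 ≈ 1.37038.
Nominal growth factor: 1.20803. Real growth factor = 1.20803 / 1.37038 ≈ 0.88153.
Annualized: 0.88153^(1/6) − 1 ≈ -0.02080.

-2.08%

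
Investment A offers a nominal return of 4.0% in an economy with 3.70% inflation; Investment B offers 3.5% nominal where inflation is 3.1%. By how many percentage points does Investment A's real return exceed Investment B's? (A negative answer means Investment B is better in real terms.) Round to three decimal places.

Investment A real return: 1.040/1.0370 − 1 = 0.2893%.
Investment B real return: 1.035/1.031 − 1 = 0.3880%.
Difference: 0.2893 − 0.3880 = -0.0987 pp.

-0.099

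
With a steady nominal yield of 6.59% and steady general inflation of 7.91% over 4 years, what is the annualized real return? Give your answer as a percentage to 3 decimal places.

-1.223%

With constant rates the annual real return is the same each year: (1+6.59%)/(1+7.91%) − 1 = -0.01223.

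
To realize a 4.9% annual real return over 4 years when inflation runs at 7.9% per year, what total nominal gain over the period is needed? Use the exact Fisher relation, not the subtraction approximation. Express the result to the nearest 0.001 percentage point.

Required annual nominal rate: (1+4.9%)(1+7.9%) − 1 = 13.1871%.
Cumulative over 4 years: (1 + 0.131871)^4 − 1 ≈ 0.64130.

64.130%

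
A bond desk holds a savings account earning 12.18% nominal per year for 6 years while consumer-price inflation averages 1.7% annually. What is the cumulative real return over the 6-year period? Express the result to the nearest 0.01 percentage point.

The annual real rate is (1+12.18%)/(1+1.7%) − 1 = 10.3048%.
Compounded over 6 years: (1 + 0.103048)^6 − 1 ≈ 0.80122.

80.12%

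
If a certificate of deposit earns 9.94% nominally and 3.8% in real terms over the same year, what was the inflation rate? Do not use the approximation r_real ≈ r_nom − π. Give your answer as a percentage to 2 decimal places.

From (1+r_nom) = (1+r_real)(1+π), we get 1+π = (1 + 9.94%)/(1 + 3.8%) = 1.0994/1.038 ≈ 1.05915.
So π ≈ 5.9152%.

5.92%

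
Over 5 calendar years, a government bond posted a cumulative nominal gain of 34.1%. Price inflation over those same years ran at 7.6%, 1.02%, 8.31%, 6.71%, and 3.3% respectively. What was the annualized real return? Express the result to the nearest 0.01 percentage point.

0.66%

Cumulative inflation factor: 1.076 × 1.0102 × 1.0831 × 1.0671 × 1.033 ≈ 1.29776.
Nominal growth factor: 1.34100. Real growth factor = 1.34100 / 1.29776 ≈ 1.03332.
Annualized: 1.03332^(1/5) − 1 ≈ 0.00658.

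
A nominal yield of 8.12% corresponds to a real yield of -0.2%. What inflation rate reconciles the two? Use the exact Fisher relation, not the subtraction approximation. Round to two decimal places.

8.34%

From (1+r_nom) = (1+r_real)(1+π), we get 1+π = (1 + 8.12%)/(1 − 0.2%) = 1.0812/0.998 ≈ 1.08337.
So π ≈ 8.3367%.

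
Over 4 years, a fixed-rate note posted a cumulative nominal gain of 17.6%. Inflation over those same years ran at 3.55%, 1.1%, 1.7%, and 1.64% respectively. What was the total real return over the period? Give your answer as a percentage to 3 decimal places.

8.673%

Cumulative inflation factor: 1.0355 × 1.011 × 1.017 × 1.0164 ≈ 1.08215.
Nominal growth factor: 1.17600. Real growth factor = 1.17600 / 1.08215 ≈ 1.08673.
Total real return ≈ 8.6727%.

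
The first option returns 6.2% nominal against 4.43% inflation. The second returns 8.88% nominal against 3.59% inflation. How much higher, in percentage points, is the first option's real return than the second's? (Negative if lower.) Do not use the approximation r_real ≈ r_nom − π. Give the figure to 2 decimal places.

-3.41

The first option real return: 1.062/1.0443 − 1 = 1.695%.
The second real return: 1.0888/1.0359 − 1 = 5.107%.
Difference: 1.695 − 5.107 = -3.412 pp.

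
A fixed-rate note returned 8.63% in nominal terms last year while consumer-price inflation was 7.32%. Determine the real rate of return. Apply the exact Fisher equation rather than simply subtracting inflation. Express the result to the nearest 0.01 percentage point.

1.22%

Real return via the Fisher equation: (1 + 8.63%)/(1 + 7.32%) − 1 = 1.0863/1.0732 − 1 ≈ 0.01221.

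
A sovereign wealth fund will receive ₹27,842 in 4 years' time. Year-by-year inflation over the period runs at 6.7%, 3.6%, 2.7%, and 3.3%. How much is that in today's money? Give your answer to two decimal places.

₹23,741.35

Price-level factor over 4 years: 1.067 × 1.036 × 1.027 × 1.033 ≈ 1.1727216421.
Purchasing power today: ₹27,842 divided by that factor.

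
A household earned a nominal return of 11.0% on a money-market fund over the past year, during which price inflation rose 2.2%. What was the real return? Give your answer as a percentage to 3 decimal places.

8.611%

Real return via the Fisher equation: (1 + 11.0%)/(1 + 2.2%) − 1 = 1.110/1.022 − 1 ≈ 0.08611.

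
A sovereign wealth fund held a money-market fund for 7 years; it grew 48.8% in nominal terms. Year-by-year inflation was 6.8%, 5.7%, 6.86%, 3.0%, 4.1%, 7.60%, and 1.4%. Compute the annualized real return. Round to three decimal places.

Cumulative inflation factor: 1.068 × 1.057 × 1.0686 × 1.030 × 1.041 × 1.0760 × 1.014 ≈ 1.41124.
Nominal growth factor: 1.48800. Real growth factor = 1.48800 / 1.41124 ≈ 1.05440.
Annualized: 1.05440^(1/7) − 1 ≈ 0.00760.

0.760%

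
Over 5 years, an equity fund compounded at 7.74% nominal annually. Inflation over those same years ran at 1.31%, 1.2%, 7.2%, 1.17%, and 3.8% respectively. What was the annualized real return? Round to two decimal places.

4.69%

Cumulative inflation factor: 1.0131 × 1.012 × 1.072 × 1.0117 × 1.038 ≈ 1.15419.
Nominal growth factor: 1.45173. Real growth factor = 1.45173 / 1.15419 ≈ 1.25779.
Annualized: 1.25779^(1/5) − 1 ≈ 0.04694.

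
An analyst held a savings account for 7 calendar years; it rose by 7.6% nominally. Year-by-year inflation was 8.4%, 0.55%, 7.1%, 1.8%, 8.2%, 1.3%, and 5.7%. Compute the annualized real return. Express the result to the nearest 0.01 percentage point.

Cumulative inflation factor: 1.084 × 1.0055 × 1.071 × 1.018 × 1.082 × 1.013 × 1.057 ≈ 1.37677.
Nominal growth factor: 1.07600. Real growth factor = 1.07600 / 1.37677 ≈ 0.78154.
Annualized: 0.78154^(1/7) − 1 ≈ -0.03460.

-3.46%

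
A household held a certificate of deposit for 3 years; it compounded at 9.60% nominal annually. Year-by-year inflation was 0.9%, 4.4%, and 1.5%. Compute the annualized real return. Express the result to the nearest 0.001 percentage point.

Cumulative inflation factor: 1.009 × 1.044 × 1.015 ≈ 1.06920.
Nominal growth factor: 1.31653. Real growth factor = 1.31653 / 1.06920 ≈ 1.23133.
Annualized: 1.23133^(1/3) − 1 ≈ 0.07183.

7.183%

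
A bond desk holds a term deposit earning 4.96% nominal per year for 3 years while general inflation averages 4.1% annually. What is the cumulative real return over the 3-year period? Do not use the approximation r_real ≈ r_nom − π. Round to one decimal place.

2.5%

The annual real rate is (1+4.96%)/(1+4.1%) − 1 = 0.8261%.
Compounded over 3 years: (1 + 0.008261)^3 − 1 ≈ 0.02499.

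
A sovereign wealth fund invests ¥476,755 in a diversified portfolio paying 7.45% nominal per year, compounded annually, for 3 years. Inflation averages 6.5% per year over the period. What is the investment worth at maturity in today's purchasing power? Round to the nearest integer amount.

¥489,627

Nominal value at maturity: ¥476,755 × (1 + 7.45%)^3 ≈ ¥591,445.
Price-level factor over 3 years: (1 + 6.5%)^3 = 1.207949625.
Dividing the nominal maturity value by the price-level factor gives the value in today's money.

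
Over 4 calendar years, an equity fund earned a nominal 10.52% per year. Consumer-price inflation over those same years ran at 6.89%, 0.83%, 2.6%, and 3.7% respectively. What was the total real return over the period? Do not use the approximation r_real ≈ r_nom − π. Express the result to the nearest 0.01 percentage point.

Cumulative inflation factor: 1.0689 × 1.0083 × 1.026 × 1.037 ≈ 1.14671.
Nominal growth factor: 1.49198. Real growth factor = 1.49198 / 1.14671 ≈ 1.30110.
Total real return ≈ 30.1100%.

30.11%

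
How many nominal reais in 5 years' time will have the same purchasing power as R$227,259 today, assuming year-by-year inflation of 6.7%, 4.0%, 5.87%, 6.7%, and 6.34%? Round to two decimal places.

Cumulative price-level factor: 1.067 × 1.040 × 1.0587 × 1.067 × 1.0634 ≈ 1.3330049042.
Multiplying R$227,259 by the price-level factor gives the future nominal sum.

R$302,937.36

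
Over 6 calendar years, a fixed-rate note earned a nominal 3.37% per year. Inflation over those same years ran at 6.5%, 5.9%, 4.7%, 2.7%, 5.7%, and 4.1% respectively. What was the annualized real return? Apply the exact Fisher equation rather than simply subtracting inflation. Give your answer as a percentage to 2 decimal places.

-1.48%

Cumulative inflation factor: 1.065 × 1.059 × 1.047 × 1.027 × 1.057 × 1.041 ≈ 1.33441.
Nominal growth factor: 1.22002. Real growth factor = 1.22002 / 1.33441 ≈ 0.91428.
Annualized: 0.91428^(1/6) − 1 ≈ -0.01483.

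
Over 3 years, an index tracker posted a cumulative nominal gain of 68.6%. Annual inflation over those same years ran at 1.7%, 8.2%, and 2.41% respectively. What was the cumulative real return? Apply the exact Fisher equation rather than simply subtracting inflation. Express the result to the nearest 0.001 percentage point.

49.612%

Cumulative inflation factor: 1.017 × 1.082 × 1.0241 ≈ 1.12691.
Nominal growth factor: 1.68600. Real growth factor = 1.68600 / 1.12691 ≈ 1.49612.
Total real return ≈ 49.6122%.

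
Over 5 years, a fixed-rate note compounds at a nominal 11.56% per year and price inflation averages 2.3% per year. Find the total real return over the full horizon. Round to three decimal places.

The annual real rate is (1+11.56%)/(1+2.3%) − 1 = 9.0518%.
Compounded over 5 years: (1 + 0.090518)^5 − 1 ≈ 0.54228.

54.228%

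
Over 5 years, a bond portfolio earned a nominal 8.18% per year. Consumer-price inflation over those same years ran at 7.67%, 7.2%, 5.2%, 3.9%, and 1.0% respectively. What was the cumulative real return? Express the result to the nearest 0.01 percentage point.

16.28%

Cumulative inflation factor: 1.0767 × 1.072 × 1.052 × 1.039 × 1.010 ≈ 1.27421.
Nominal growth factor: 1.48161. Real growth factor = 1.48161 / 1.27421 ≈ 1.16277.
Total real return ≈ 16.2767%.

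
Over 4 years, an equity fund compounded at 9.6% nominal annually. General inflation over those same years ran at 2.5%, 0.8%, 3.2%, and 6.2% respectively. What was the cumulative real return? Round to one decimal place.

Cumulative inflation factor: 1.025 × 1.008 × 1.032 × 1.062 ≈ 1.13237.
Nominal growth factor: 1.44292. Real growth factor = 1.44292 / 1.13237 ≈ 1.27425.
Total real return ≈ 27.4247%.

27.4%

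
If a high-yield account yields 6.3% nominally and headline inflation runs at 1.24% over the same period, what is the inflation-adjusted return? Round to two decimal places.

Real return via the Fisher equation: (1 + 6.3%)/(1 + 1.24%) − 1 = 1.063/1.0124 − 1 ≈ 0.04998.

5.00%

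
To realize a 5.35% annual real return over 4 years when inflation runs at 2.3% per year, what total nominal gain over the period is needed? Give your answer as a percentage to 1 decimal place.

Required annual nominal rate: (1+5.35%)(1+2.3%) − 1 = 7.77305%.
Cumulative over 4 years: (1 + 0.0777305)^4 − 1 ≈ 0.34909.

34.9%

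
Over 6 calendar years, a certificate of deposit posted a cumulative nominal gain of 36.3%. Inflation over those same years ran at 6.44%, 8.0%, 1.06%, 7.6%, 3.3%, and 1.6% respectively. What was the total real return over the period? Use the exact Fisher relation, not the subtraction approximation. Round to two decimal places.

Cumulative inflation factor: 1.0644 × 1.080 × 1.0106 × 1.076 × 1.033 × 1.016 ≈ 1.31194.
Nominal growth factor: 1.36300. Real growth factor = 1.36300 / 1.31194 ≈ 1.03892.
Total real return ≈ 3.8919%.

3.89%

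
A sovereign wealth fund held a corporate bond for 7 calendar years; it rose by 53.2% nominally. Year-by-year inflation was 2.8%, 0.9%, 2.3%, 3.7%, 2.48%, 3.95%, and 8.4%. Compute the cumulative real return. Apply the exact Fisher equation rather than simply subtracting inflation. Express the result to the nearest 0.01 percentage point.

Cumulative inflation factor: 1.028 × 1.009 × 1.023 × 1.037 × 1.0248 × 1.0395 × 1.084 ≈ 1.27067.
Nominal growth factor: 1.53200. Real growth factor = 1.53200 / 1.27067 ≈ 1.20567.
Total real return ≈ 20.5667%.

20.57%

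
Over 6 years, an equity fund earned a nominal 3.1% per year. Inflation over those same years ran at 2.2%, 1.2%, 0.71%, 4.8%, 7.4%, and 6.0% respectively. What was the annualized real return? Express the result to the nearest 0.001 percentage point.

Cumulative inflation factor: 1.022 × 1.012 × 1.0071 × 1.048 × 1.074 × 1.060 ≈ 1.24273.
Nominal growth factor: 1.20102. Real growth factor = 1.20102 / 1.24273 ≈ 0.96644.
Annualized: 0.96644^(1/6) − 1 ≈ -0.00567.

-0.567%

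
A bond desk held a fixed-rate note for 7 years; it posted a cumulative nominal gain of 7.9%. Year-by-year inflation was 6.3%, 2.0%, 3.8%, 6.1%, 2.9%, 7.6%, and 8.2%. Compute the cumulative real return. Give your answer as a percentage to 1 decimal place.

-24.6%

Cumulative inflation factor: 1.063 × 1.020 × 1.038 × 1.061 × 1.029 × 1.076 × 1.082 ≈ 1.43054.
Nominal growth factor: 1.07900. Real growth factor = 1.07900 / 1.43054 ≈ 0.75426.
Total real return ≈ -24.5741%.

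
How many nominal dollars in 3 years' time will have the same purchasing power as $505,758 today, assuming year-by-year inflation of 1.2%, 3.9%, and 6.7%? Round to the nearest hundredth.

Cumulative price-level factor: 1.012 × 1.039 × 1.067 = 1.121916356.
Multiplying $505,758 by the price-level factor gives the future nominal sum.

$567,418.17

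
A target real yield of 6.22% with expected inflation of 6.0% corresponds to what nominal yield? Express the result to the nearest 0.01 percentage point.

12.59%

By the Fisher equation, 1 + r_nom = (1 + 6.22%)(1 + 6.0%) = 1.0622 × 1.060 = 1.125932.
So r_nom = 12.5932%.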